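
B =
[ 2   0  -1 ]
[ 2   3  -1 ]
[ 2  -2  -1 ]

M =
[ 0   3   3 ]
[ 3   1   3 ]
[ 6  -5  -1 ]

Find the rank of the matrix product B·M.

First compute BM:
[[ -6,  11,   7],
 [  3,  14,  16],
 [-12,   9,   1]]
Now row reduce the product.
R2 ← R2 + (1/2)·R1: [0, 39/2, 39/2]
R3 ← R3 − (2)·R1: [0, -13, -13]
R3 ← R3 + (2/3)·R2: [0, 0, 0]
2 nonzero rows, so rank(BM) = 2.

2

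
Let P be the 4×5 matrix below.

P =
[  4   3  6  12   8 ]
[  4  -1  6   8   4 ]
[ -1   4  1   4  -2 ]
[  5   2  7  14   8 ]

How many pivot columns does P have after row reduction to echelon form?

4

Row reduce to echelon form.
R2 ← R2 − R1: [0, -4, 0, -4, -4]
R3 ← R3 + (1/4)·R1: [0, 19/4, 5/2, 7, 0]
R4 ← R4 − (5/4)·R1: [0, -7/4, -1/2, -1, -2]
R3 ← R3 + (19/16)·R2: [0, 0, 5/2, 9/4, -19/4]
R4 ← R4 − (7/16)·R2: [0, 0, -1/2, 3/4, -1/4]
R4 ← R4 + (1/5)·R3: [0, 0, 0, 6/5, -6/5]
Echelon form has 4 nonzero rows, so rank(P) = 4.
Each nonzero row contributes one pivot column: 4 pivot columns.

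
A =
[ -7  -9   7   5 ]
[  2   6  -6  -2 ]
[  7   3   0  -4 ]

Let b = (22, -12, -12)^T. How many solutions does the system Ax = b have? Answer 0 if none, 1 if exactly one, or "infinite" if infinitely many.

infinite

Row reduce the augmented matrix [A | b].
R2 ← R2 + (2/7)·R1: [0, 24/7, -4, -4/7, -40/7]
R3 ← R3 + R1: [0, -6, 7, 1, 10]
R3 ← R3 + (7/4)·R2: [0, 0, 0, 0, 0]
The echelon form has 2 nonzero rows, and every pivot lies in the first 4 columns, so rank(A) = rank([A|b]) = 2.
The system is consistent.
rank = 2 < 4 unknowns, so there are infinitely many solutions.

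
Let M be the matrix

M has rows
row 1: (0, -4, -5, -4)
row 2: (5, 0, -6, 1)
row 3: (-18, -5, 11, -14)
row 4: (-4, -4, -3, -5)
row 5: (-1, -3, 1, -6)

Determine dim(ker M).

Row reduce to echelon form.
Swap R1 ↔ R2
R3 ← R3 + (18/5)·R1: [0, -5, -53/5, -52/5]
R4 ← R4 + (4/5)·R1: [0, -4, -39/5, -21/5]
R5 ← R5 + (1/5)·R1: [0, -3, -1/5, -29/5]
R3 ← R3 − (5/4)·R2: [0, 0, -87/20, -27/5]
R4 ← R4 − R2: [0, 0, -14/5, -1/5]
R5 ← R5 − (3/4)·R2: [0, 0, 71/20, -14/5]
R4 ← R4 − (56/87)·R3: [0, 0, 0, 95/29]
R5 ← R5 + (71/87)·R3: [0, 0, 0, -209/29]
R5 ← R5 + (11/5)·R4: [0, 0, 0, 0]
4 nonzero rows, so rank(M) = 4.
M has 4 columns; by rank–nullity, nullity = 4 − 4 = 0.

0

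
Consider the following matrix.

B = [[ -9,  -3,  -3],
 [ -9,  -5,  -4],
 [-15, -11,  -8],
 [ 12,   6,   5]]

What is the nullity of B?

1

Row reduce to echelon form.
R2 ← R2 − R1: [0, -2, -1]
R3 ← R3 − (5/3)·R1: [0, -6, -3]
R4 ← R4 + (4/3)·R1: [0, 2, 1]
R3 ← R3 − (3)·R2: [0, 0, 0]
R4 ← R4 + R2: [0, 0, 0]
2 nonzero rows, so rank(B) = 2.
B has 3 columns; by rank–nullity, nullity = 3 − 2 = 1.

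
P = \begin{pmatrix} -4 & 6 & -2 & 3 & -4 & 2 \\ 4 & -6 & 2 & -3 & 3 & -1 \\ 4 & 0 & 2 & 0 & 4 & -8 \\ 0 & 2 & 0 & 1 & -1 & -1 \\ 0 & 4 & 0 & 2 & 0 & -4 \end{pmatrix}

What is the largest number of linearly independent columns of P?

3

Row reduce to echelon form.
R2 ← R2 + R1: [0, 0, 0, 0, -1, 1]
R3 ← R3 + R1: [0, 6, 0, 3, 0, -6]
Swap R2 ↔ R3
R4 ← R4 − (1/3)·R2: [0, 0, 0, 0, -1, 1]
R5 ← R5 − (2/3)·R2: [0, 0, 0, 0, 0, 0]
R4 ← R4 − R3: [0, 0, 0, 0, 0, 0]
Echelon form has 3 nonzero rows, so rank(P) = 3.
The rank gives the maximum number of linearly independent columns: 3.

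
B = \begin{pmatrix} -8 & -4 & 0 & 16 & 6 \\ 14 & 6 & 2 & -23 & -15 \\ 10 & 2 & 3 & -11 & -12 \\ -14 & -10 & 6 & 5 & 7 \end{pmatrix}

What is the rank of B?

4

Row reduce to echelon form.
R2 ← R2 + (7/4)·R1: [0, -1, 2, 5, -9/2]
R3 ← R3 + (5/4)·R1: [0, -3, 3, 9, -9/2]
R4 ← R4 − (7/4)·R1: [0, -3, 6, -23, -7/2]
R3 ← R3 − (3)·R2: [0, 0, -3, -6, 9]
R4 ← R4 − (3)·R2: [0, 0, 0, -38, 10]
Echelon form has 4 nonzero rows, so rank(B) = 4.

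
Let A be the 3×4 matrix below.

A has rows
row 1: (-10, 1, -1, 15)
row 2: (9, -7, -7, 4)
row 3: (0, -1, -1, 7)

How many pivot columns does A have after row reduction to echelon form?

Row reduce to echelon form.
R2 ← R2 + (9/10)·R1: [0, -61/10, -79/10, 35/2]
R3 ← R3 − (10/61)·R2: [0, 0, 18/61, 252/61]
Echelon form has 3 nonzero rows, so rank(A) = 3.
Each nonzero row contributes one pivot column: 3 pivot columns.

3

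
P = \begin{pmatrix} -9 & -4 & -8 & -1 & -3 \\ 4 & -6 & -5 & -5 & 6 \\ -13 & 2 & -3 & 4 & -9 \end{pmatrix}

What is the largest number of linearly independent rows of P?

Row reduce to echelon form.
R2 ← R2 + (4/9)·R1: [0, -70/9, -77/9, -49/9, 14/3]
R3 ← R3 − (13/9)·R1: [0, 70/9, 77/9, 49/9, -14/3]
R3 ← R3 + R2: [0, 0, 0, 0, 0]
Echelon form has 2 nonzero rows, so rank(P) = 2.
The rank gives the maximum number of linearly independent rows: 2.

2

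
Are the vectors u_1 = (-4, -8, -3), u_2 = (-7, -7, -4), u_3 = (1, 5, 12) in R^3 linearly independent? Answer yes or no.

yes

Form the matrix with these vectors as rows and row reduce.
R2 ← R2 − (7/4)·R1: [0, 7, 5/4]
R3 ← R3 + (1/4)·R1: [0, 3, 45/4]
R3 ← R3 − (3/7)·R2: [0, 0, 75/7]
3 nonzero rows, so the 3 vectors span a space of dimension 3.
Since 3 = 3, the vectors are linearly independent.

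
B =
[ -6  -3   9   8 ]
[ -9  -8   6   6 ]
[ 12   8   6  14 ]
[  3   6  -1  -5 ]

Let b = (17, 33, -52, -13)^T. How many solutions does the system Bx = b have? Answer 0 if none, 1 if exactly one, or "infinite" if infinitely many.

Row reduce the augmented matrix [B | b].
R2 ← R2 − (3/2)·R1: [0, -7/2, -15/2, -6, 15/2]
R3 ← R3 + (2)·R1: [0, 2, 24, 30, -18]
R4 ← R4 + (1/2)·R1: [0, 9/2, 7/2, -1, -9/2]
R3 ← R3 + (4/7)·R2: [0, 0, 138/7, 186/7, -96/7]
R4 ← R4 + (9/7)·R2: [0, 0, -43/7, -61/7, 36/7]
R4 ← R4 + (43/138)·R3: [0, 0, 0, -10/23, 20/23]
The echelon form has 4 nonzero rows, and every pivot lies in the first 4 columns, so rank(B) = rank([B|b]) = 4.
The system is consistent.
rank = 4 = number of unknowns, so the solution is unique.

1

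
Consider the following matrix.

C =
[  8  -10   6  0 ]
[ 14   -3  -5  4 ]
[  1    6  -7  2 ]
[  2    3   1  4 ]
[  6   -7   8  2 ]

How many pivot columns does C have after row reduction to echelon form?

Row reduce to echelon form.
R2 ← R2 − (7/4)·R1: [0, 29/2, -31/2, 4]
R3 ← R3 − (1/8)·R1: [0, 29/4, -31/4, 2]
R4 ← R4 − (1/4)·R1: [0, 11/2, -1/2, 4]
R5 ← R5 − (3/4)·R1: [0, 1/2, 7/2, 2]
R3 ← R3 − (1/2)·R2: [0, 0, 0, 0]
R4 ← R4 − (11/29)·R2: [0, 0, 156/29, 72/29]
R5 ← R5 − (1/29)·R2: [0, 0, 117/29, 54/29]
Swap R3 ↔ R4
R5 ← R5 − (3/4)·R3: [0, 0, 0, 0]
Echelon form has 3 nonzero rows, so rank(C) = 3.
Each nonzero row contributes one pivot column: 3 pivot columns.

3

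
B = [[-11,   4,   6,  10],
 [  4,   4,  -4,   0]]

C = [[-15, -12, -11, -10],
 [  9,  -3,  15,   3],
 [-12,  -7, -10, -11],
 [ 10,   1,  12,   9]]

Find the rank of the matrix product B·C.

2

First compute BC:
[[229,  88, 241, 146],
 [ 24, -32,  56,  16]]
Now row reduce the product.
R2 ← R2 − (24/229)·R1: [0, -9440/229, 7040/229, 160/229]
2 nonzero rows, so rank(BC) = 2.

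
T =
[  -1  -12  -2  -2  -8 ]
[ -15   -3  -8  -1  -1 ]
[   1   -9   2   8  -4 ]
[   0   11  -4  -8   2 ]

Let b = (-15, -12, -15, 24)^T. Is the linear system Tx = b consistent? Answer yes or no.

yes

Row reduce the augmented matrix [T | b].
R2 ← R2 − (15)·R1: [0, 177, 22, 29, 119, 213]
R3 ← R3 + R1: [0, -21, 0, 6, -12, -30]
R3 ← R3 + (7/59)·R2: [0, 0, 154/59, 557/59, 125/59, -279/59]
R4 ← R4 − (11/177)·R2: [0, 0, -950/177, -1735/177, -955/177, 635/59]
R4 ← R4 + (475/231)·R3: [0, 0, 0, 740/77, -80/77, 80/77]
The echelon form has 4 nonzero rows, and every pivot lies in the first 5 columns, so rank(T) = rank([T|b]) = 4.
The system is consistent.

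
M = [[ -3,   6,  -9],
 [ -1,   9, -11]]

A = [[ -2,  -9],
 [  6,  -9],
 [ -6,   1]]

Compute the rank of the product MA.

2

First compute MA:
[[ 96, -36],
 [122, -83]]
Now row reduce the product.
R2 ← R2 − (61/48)·R1: [0, -149/4]
2 nonzero rows, so rank(MA) = 2.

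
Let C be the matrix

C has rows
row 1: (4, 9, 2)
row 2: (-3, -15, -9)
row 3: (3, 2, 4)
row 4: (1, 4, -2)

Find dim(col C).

3

Row reduce to echelon form.
R2 ← R2 + (3/4)·R1: [0, -33/4, -15/2]
R3 ← R3 − (3/4)·R1: [0, -19/4, 5/2]
R4 ← R4 − (1/4)·R1: [0, 7/4, -5/2]
R3 ← R3 − (19/33)·R2: [0, 0, 75/11]
R4 ← R4 + (7/33)·R2: [0, 0, -45/11]
R4 ← R4 + (3/5)·R3: [0, 0, 0]
Echelon form has 3 nonzero rows, so rank(C) = 3.
The column space has dimension equal to the rank: 3.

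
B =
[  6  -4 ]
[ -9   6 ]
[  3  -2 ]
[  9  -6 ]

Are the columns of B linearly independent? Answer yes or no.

no

Row reduce B to echelon form.
R2 ← R2 + (3/2)·R1: [0, 0]
R3 ← R3 − (1/2)·R1: [0, 0]
R4 ← R4 − (3/2)·R1: [0, 0]
1 pivot among 2 columns.
Only 1 < 2 pivot columns, so the columns are linearly dependent.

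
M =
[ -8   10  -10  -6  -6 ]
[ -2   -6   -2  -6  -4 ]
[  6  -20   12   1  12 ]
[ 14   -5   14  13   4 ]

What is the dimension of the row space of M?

Row reduce to echelon form.
R2 ← R2 − (1/4)·R1: [0, -17/2, 1/2, -9/2, -5/2]
R3 ← R3 + (3/4)·R1: [0, -25/2, 9/2, -7/2, 15/2]
R4 ← R4 + (7/4)·R1: [0, 25/2, -7/2, 5/2, -13/2]
R3 ← R3 − (25/17)·R2: [0, 0, 64/17, 53/17, 190/17]
R4 ← R4 + (25/17)·R2: [0, 0, -47/17, -70/17, -173/17]
R4 ← R4 + (47/64)·R3: [0, 0, 0, -117/64, -63/32]
Echelon form has 4 nonzero rows, so rank(M) = 4.
The row space has dimension equal to the rank: 4.

4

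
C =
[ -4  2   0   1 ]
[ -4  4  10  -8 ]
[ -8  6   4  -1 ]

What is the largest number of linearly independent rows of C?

3

Row reduce to echelon form.
R2 ← R2 − R1: [0, 2, 10, -9]
R3 ← R3 − (2)·R1: [0, 2, 4, -3]
R3 ← R3 − R2: [0, 0, -6, 6]
Echelon form has 3 nonzero rows, so rank(C) = 3.
The rank gives the maximum number of linearly independent rows: 3.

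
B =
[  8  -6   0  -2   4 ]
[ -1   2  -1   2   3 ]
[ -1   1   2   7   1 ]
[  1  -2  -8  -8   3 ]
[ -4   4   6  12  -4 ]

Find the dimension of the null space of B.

Row reduce to echelon form.
R2 ← R2 + (1/8)·R1: [0, 5/4, -1, 7/4, 7/2]
R3 ← R3 + (1/8)·R1: [0, 1/4, 2, 27/4, 3/2]
R4 ← R4 − (1/8)·R1: [0, -5/4, -8, -31/4, 5/2]
R5 ← R5 + (1/2)·R1: [0, 1, 6, 11, -2]
R3 ← R3 − (1/5)·R2: [0, 0, 11/5, 32/5, 4/5]
R4 ← R4 + R2: [0, 0, -9, -6, 6]
R5 ← R5 − (4/5)·R2: [0, 0, 34/5, 48/5, -24/5]
R4 ← R4 + (45/11)·R3: [0, 0, 0, 222/11, 102/11]
R5 ← R5 − (34/11)·R3: [0, 0, 0, -112/11, -80/11]
R5 ← R5 + (56/111)·R4: [0, 0, 0, 0, -96/37]
5 nonzero rows, so rank(B) = 5.
B has 5 columns; by rank–nullity, nullity = 5 − 5 = 0.

0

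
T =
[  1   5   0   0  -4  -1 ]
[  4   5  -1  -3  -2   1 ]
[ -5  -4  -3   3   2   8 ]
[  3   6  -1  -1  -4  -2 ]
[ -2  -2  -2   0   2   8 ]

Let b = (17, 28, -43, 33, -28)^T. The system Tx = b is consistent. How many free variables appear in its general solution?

Row reduce the augmented matrix [T | b].
R2 ← R2 − (4)·R1: [0, -15, -1, -3, 14, 5, -40]
R3 ← R3 + (5)·R1: [0, 21, -3, 3, -18, 3, 42]
R4 ← R4 − (3)·R1: [0, -9, -1, -1, 8, 1, -18]
R5 ← R5 + (2)·R1: [0, 8, -2, 0, -6, 6, 6]
R3 ← R3 + (7/5)·R2: [0, 0, -22/5, -6/5, 8/5, 10, -14]
R4 ← R4 − (3/5)·R2: [0, 0, -2/5, 4/5, -2/5, -2, 6]
R5 ← R5 + (8/15)·R2: [0, 0, -38/15, -8/5, 22/15, 26/3, -46/3]
R4 ← R4 − (1/11)·R3: [0, 0, 0, 10/11, -6/11, -32/11, 80/11]
R5 ← R5 − (19/33)·R3: [0, 0, 0, -10/11, 6/11, 32/11, -80/11]
R5 ← R5 + R4: [0, 0, 0, 0, 0, 0, 0]
The echelon form has 4 nonzero rows, and every pivot lies in the first 6 columns, so rank(T) = rank([T|b]) = 4.
The system is consistent.
Free variables = (unknowns) − (rank) = 6 − 4 = 2.

2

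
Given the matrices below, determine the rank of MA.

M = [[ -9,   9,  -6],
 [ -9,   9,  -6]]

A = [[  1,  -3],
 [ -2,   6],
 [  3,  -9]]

First compute MA:
[[-45, 135],
 [-45, 135]]
Now row reduce the product.
R2 ← R2 − R1: [0, 0]
1 nonzero row, so rank(MA) = 1.

1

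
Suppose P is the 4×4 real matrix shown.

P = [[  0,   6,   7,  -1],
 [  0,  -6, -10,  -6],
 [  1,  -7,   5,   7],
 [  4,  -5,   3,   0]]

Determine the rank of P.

Row reduce to echelon form.
Swap R1 ↔ R3
R4 ← R4 − (4)·R1: [0, 23, -17, -28]
R3 ← R3 + R2: [0, 0, -3, -7]
R4 ← R4 + (23/6)·R2: [0, 0, -166/3, -51]
R4 ← R4 − (166/9)·R3: [0, 0, 0, 703/9]
Echelon form has 4 nonzero rows, so rank(P) = 4.

4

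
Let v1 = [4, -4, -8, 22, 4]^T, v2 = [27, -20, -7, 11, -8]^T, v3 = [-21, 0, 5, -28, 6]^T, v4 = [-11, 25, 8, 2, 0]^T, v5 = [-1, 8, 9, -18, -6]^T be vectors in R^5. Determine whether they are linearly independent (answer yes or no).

no

Form the matrix with these vectors as rows and row reduce.
R2 ← R2 − (27/4)·R1: [0, 7, 47, -275/2, -35]
R3 ← R3 + (21/4)·R1: [0, -21, -37, 175/2, 27]
R4 ← R4 + (11/4)·R1: [0, 14, -14, 125/2, 11]
R5 ← R5 + (1/4)·R1: [0, 7, 7, -25/2, -5]
R3 ← R3 + (3)·R2: [0, 0, 104, -325, -78]
R4 ← R4 − (2)·R2: [0, 0, -108, 675/2, 81]
R5 ← R5 − R2: [0, 0, -40, 125, 30]
R4 ← R4 + (27/26)·R3: [0, 0, 0, 0, 0]
R5 ← R5 + (5/13)·R3: [0, 0, 0, 0, 0]
3 nonzero rows, so the 5 vectors span a space of dimension 3.
Since 3 < 5, the vectors are linearly dependent.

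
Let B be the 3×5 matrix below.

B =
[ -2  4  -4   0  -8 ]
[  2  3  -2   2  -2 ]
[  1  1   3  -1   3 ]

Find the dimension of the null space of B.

2

Row reduce to echelon form.
R2 ← R2 + R1: [0, 7, -6, 2, -10]
R3 ← R3 + (1/2)·R1: [0, 3, 1, -1, -1]
R3 ← R3 − (3/7)·R2: [0, 0, 25/7, -13/7, 23/7]
3 nonzero rows, so rank(B) = 3.
B has 5 columns; by rank–nullity, nullity = 5 − 3 = 2.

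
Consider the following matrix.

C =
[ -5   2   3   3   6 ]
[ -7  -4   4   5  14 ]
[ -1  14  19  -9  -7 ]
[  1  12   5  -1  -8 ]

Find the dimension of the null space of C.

1

Row reduce to echelon form.
R2 ← R2 − (7/5)·R1: [0, -34/5, -1/5, 4/5, 28/5]
R3 ← R3 − (1/5)·R1: [0, 68/5, 92/5, -48/5, -41/5]
R4 ← R4 + (1/5)·R1: [0, 62/5, 28/5, -2/5, -34/5]
R3 ← R3 + (2)·R2: [0, 0, 18, -8, 3]
R4 ← R4 + (31/17)·R2: [0, 0, 89/17, 18/17, 58/17]
R4 ← R4 − (89/306)·R3: [0, 0, 0, 518/153, 259/102]
4 nonzero rows, so rank(C) = 4.
C has 5 columns; by rank–nullity, nullity = 5 − 4 = 1.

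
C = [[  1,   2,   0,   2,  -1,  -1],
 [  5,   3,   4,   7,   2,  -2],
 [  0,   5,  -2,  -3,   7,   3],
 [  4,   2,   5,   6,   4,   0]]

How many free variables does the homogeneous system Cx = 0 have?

Row reduce to echelon form.
R2 ← R2 − (5)·R1: [0, -7, 4, -3, 7, 3]
R4 ← R4 − (4)·R1: [0, -6, 5, -2, 8, 4]
R3 ← R3 + (5/7)·R2: [0, 0, 6/7, -36/7, 12, 36/7]
R4 ← R4 − (6/7)·R2: [0, 0, 11/7, 4/7, 2, 10/7]
R4 ← R4 − (11/6)·R3: [0, 0, 0, 10, -20, -8]
4 nonzero rows, so rank(C) = 4.
C has 6 columns; by rank–nullity, nullity = 6 − 4 = 2.

2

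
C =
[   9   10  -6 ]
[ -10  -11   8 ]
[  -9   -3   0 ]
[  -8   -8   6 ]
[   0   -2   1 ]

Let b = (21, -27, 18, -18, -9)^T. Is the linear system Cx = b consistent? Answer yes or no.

yes

Row reduce the augmented matrix [C | b].
R2 ← R2 + (10/9)·R1: [0, 1/9, 4/3, -11/3]
R3 ← R3 + R1: [0, 7, -6, 39]
R4 ← R4 + (8/9)·R1: [0, 8/9, 2/3, 2/3]
R3 ← R3 − (63)·R2: [0, 0, -90, 270]
R4 ← R4 − (8)·R2: [0, 0, -10, 30]
R5 ← R5 + (18)·R2: [0, 0, 25, -75]
R4 ← R4 − (1/9)·R3: [0, 0, 0, 0]
R5 ← R5 + (5/18)·R3: [0, 0, 0, 0]
The echelon form has 3 nonzero rows, and every pivot lies in the first 3 columns, so rank(C) = rank([C|b]) = 3.
The system is consistent.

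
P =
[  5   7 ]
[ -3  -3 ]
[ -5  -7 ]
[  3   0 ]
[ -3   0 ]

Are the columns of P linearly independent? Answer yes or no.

Row reduce P to echelon form.
R2 ← R2 + (3/5)·R1: [0, 6/5]
R3 ← R3 + R1: [0, 0]
R4 ← R4 − (3/5)·R1: [0, -21/5]
R5 ← R5 + (3/5)·R1: [0, 21/5]
R4 ← R4 + (7/2)·R2: [0, 0]
R5 ← R5 − (7/2)·R2: [0, 0]
2 pivots among 2 columns.
Every column is a pivot column, so the columns are linearly independent.

yes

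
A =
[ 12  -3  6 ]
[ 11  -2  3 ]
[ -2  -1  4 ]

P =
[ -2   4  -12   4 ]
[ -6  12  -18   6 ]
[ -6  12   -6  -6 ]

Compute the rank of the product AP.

First compute AP:
[[-42,  84, -126,  -6],
 [-28,  56, -114,  14],
 [-14,  28,  18, -38]]
Now row reduce the product.
R2 ← R2 − (2/3)·R1: [0, 0, -30, 18]
R3 ← R3 − (1/3)·R1: [0, 0, 60, -36]
R3 ← R3 + (2)·R2: [0, 0, 0, 0]
2 nonzero rows, so rank(AP) = 2.

2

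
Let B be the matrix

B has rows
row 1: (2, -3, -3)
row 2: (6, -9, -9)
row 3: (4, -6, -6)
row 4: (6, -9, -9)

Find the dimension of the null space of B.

Row reduce to echelon form.
R2 ← R2 − (3)·R1: [0, 0, 0]
R3 ← R3 − (2)·R1: [0, 0, 0]
R4 ← R4 − (3)·R1: [0, 0, 0]
1 nonzero row, so rank(B) = 1.
B has 3 columns; by rank–nullity, nullity = 3 − 1 = 2.

2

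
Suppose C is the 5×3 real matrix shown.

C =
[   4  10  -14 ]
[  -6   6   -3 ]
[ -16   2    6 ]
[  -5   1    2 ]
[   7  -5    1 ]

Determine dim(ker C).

Row reduce to echelon form.
R2 ← R2 + (3/2)·R1: [0, 21, -24]
R3 ← R3 + (4)·R1: [0, 42, -50]
R4 ← R4 + (5/4)·R1: [0, 27/2, -31/2]
R5 ← R5 − (7/4)·R1: [0, -45/2, 51/2]
R3 ← R3 − (2)·R2: [0, 0, -2]
R4 ← R4 − (9/14)·R2: [0, 0, -1/14]
R5 ← R5 + (15/14)·R2: [0, 0, -3/14]
R4 ← R4 − (1/28)·R3: [0, 0, 0]
R5 ← R5 − (3/28)·R3: [0, 0, 0]
3 nonzero rows, so rank(C) = 3.
C has 3 columns; by rank–nullity, nullity = 3 − 3 = 0.

0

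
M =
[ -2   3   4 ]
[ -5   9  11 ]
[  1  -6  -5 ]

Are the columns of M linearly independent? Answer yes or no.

Row reduce M to echelon form.
R2 ← R2 − (5/2)·R1: [0, 3/2, 1]
R3 ← R3 + (1/2)·R1: [0, -9/2, -3]
R3 ← R3 + (3)·R2: [0, 0, 0]
2 pivots among 3 columns.
Only 2 < 3 pivot columns, so the columns are linearly dependent.

no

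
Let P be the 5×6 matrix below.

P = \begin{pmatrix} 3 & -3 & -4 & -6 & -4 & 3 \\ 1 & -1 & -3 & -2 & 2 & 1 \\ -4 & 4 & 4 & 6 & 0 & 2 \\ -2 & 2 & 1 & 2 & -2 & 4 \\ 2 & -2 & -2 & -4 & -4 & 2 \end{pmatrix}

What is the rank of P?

Row reduce to echelon form.
R2 ← R2 − (1/3)·R1: [0, 0, -5/3, 0, 10/3, 0]
R3 ← R3 + (4/3)·R1: [0, 0, -4/3, -2, -16/3, 6]
R4 ← R4 + (2/3)·R1: [0, 0, -5/3, -2, -14/3, 6]
R5 ← R5 − (2/3)·R1: [0, 0, 2/3, 0, -4/3, 0]
R3 ← R3 − (4/5)·R2: [0, 0, 0, -2, -8, 6]
R4 ← R4 − R2: [0, 0, 0, -2, -8, 6]
R5 ← R5 + (2/5)·R2: [0, 0, 0, 0, 0, 0]
R4 ← R4 − R3: [0, 0, 0, 0, 0, 0]
Echelon form has 3 nonzero rows, so rank(P) = 3.

3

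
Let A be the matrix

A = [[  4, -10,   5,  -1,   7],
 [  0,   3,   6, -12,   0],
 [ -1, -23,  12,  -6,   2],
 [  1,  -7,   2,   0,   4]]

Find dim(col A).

Row reduce to echelon form.
R3 ← R3 + (1/4)·R1: [0, -51/2, 53/4, -25/4, 15/4]
R4 ← R4 − (1/4)·R1: [0, -9/2, 3/4, 1/4, 9/4]
R3 ← R3 + (17/2)·R2: [0, 0, 257/4, -433/4, 15/4]
R4 ← R4 + (3/2)·R2: [0, 0, 39/4, -71/4, 9/4]
R4 ← R4 − (39/257)·R3: [0, 0, 0, -340/257, 432/257]
Echelon form has 4 nonzero rows, so rank(A) = 4.
The column space has dimension equal to the rank: 4.

4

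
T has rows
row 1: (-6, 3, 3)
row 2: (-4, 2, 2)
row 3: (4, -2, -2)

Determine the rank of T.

Row reduce to echelon form.
R2 ← R2 − (2/3)·R1: [0, 0, 0]
R3 ← R3 + (2/3)·R1: [0, 0, 0]
Echelon form has 1 nonzero row, so rank(T) = 1.

1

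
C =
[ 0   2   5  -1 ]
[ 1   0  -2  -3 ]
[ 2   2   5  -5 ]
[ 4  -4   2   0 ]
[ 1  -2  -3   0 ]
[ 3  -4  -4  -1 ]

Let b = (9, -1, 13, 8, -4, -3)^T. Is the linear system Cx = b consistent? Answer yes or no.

Row reduce the augmented matrix [C | b].
Swap R1 ↔ R2
R3 ← R3 − (2)·R1: [0, 2, 9, 1, 15]
R4 ← R4 − (4)·R1: [0, -4, 10, 12, 12]
R5 ← R5 − R1: [0, -2, -1, 3, -3]
R6 ← R6 − (3)·R1: [0, -4, 2, 8, 0]
R3 ← R3 − R2: [0, 0, 4, 2, 6]
R4 ← R4 + (2)·R2: [0, 0, 20, 10, 30]
R5 ← R5 + R2: [0, 0, 4, 2, 6]
R6 ← R6 + (2)·R2: [0, 0, 12, 6, 18]
R4 ← R4 − (5)·R3: [0, 0, 0, 0, 0]
R5 ← R5 − R3: [0, 0, 0, 0, 0]
R6 ← R6 − (3)·R3: [0, 0, 0, 0, 0]
The echelon form has 3 nonzero rows, and every pivot lies in the first 4 columns, so rank(C) = rank([C|b]) = 3.
The system is consistent.

yes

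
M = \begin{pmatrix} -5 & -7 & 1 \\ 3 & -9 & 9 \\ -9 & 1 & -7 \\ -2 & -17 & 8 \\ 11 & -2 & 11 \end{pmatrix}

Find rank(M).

3

Row reduce to echelon form.
R2 ← R2 + (3/5)·R1: [0, -66/5, 48/5]
R3 ← R3 − (9/5)·R1: [0, 68/5, -44/5]
R4 ← R4 − (2/5)·R1: [0, -71/5, 38/5]
R5 ← R5 + (11/5)·R1: [0, -87/5, 66/5]
R3 ← R3 + (34/33)·R2: [0, 0, 12/11]
R4 ← R4 − (71/66)·R2: [0, 0, -30/11]
R5 ← R5 − (29/22)·R2: [0, 0, 6/11]
R4 ← R4 + (5/2)·R3: [0, 0, 0]
R5 ← R5 − (1/2)·R3: [0, 0, 0]
Echelon form has 3 nonzero rows, so rank(M) = 3.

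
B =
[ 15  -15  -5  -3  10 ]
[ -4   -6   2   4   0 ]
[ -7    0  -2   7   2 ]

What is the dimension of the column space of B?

3

Row reduce to echelon form.
R2 ← R2 + (4/15)·R1: [0, -10, 2/3, 16/5, 8/3]
R3 ← R3 + (7/15)·R1: [0, -7, -13/3, 28/5, 20/3]
R3 ← R3 − (7/10)·R2: [0, 0, -24/5, 84/25, 24/5]
Echelon form has 3 nonzero rows, so rank(B) = 3.
The column space has dimension equal to the rank: 3.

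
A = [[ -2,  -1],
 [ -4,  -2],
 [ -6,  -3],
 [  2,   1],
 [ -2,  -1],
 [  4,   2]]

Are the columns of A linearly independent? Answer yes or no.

Row reduce A to echelon form.
R2 ← R2 − (2)·R1: [0, 0]
R3 ← R3 − (3)·R1: [0, 0]
R4 ← R4 + R1: [0, 0]
R5 ← R5 − R1: [0, 0]
R6 ← R6 + (2)·R1: [0, 0]
1 pivot among 2 columns.
Only 1 < 2 pivot columns, so the columns are linearly dependent.

no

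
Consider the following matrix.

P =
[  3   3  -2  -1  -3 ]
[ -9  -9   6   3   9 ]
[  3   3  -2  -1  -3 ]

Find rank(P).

Row reduce to echelon form.
R2 ← R2 + (3)·R1: [0, 0, 0, 0, 0]
R3 ← R3 − R1: [0, 0, 0, 0, 0]
Echelon form has 1 nonzero row, so rank(P) = 1.

1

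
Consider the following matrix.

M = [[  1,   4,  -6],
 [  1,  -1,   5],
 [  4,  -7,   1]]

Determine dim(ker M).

0

Row reduce to echelon form.
R2 ← R2 − R1: [0, -5, 11]
R3 ← R3 − (4)·R1: [0, -23, 25]
R3 ← R3 − (23/5)·R2: [0, 0, -128/5]
3 nonzero rows, so rank(M) = 3.
M has 3 columns; by rank–nullity, nullity = 3 − 3 = 0.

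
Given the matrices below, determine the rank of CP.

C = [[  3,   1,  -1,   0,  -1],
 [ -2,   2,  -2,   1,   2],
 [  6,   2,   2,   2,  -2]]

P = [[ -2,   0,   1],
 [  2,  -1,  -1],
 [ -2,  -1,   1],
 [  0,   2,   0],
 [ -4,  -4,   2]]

2

First compute CP:
[[  2,   4,  -1],
 [  4,  -6,  -2],
 [ -4,   8,   2]]
Now row reduce the product.
R2 ← R2 − (2)·R1: [0, -14, 0]
R3 ← R3 + (2)·R1: [0, 16, 0]
R3 ← R3 + (8/7)·R2: [0, 0, 0]
2 nonzero rows, so rank(CP) = 2.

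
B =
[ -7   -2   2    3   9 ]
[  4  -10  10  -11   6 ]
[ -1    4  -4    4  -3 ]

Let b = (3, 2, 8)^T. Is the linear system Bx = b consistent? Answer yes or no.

Row reduce the augmented matrix [B | b].
R2 ← R2 + (4/7)·R1: [0, -78/7, 78/7, -65/7, 78/7, 26/7]
R3 ← R3 − (1/7)·R1: [0, 30/7, -30/7, 25/7, -30/7, 53/7]
R3 ← R3 + (5/13)·R2: [0, 0, 0, 0, 0, 9]
The echelon form has 3 nonzero rows; the last pivot sits in the augmented column, so rank(B) = 2 but rank([B|b]) = 3.
Since the ranks differ, the system is inconsistent.

no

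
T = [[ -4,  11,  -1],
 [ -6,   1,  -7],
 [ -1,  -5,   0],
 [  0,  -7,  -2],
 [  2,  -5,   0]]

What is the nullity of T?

Row reduce to echelon form.
R2 ← R2 − (3/2)·R1: [0, -31/2, -11/2]
R3 ← R3 − (1/4)·R1: [0, -31/4, 1/4]
R5 ← R5 + (1/2)·R1: [0, 1/2, -1/2]
R3 ← R3 − (1/2)·R2: [0, 0, 3]
R4 ← R4 − (14/31)·R2: [0, 0, 15/31]
R5 ← R5 + (1/31)·R2: [0, 0, -21/31]
R4 ← R4 − (5/31)·R3: [0, 0, 0]
R5 ← R5 + (7/31)·R3: [0, 0, 0]
3 nonzero rows, so rank(T) = 3.
T has 3 columns; by rank–nullity, nullity = 3 − 3 = 0.

0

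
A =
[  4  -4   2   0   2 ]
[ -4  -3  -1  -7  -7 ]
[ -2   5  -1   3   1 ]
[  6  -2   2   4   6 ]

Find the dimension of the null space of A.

Row reduce to echelon form.
R2 ← R2 + R1: [0, -7, 1, -7, -5]
R3 ← R3 + (1/2)·R1: [0, 3, 0, 3, 2]
R4 ← R4 − (3/2)·R1: [0, 4, -1, 4, 3]
R3 ← R3 + (3/7)·R2: [0, 0, 3/7, 0, -1/7]
R4 ← R4 + (4/7)·R2: [0, 0, -3/7, 0, 1/7]
R4 ← R4 + R3: [0, 0, 0, 0, 0]
3 nonzero rows, so rank(A) = 3.
A has 5 columns; by rank–nullity, nullity = 5 − 3 = 2.

2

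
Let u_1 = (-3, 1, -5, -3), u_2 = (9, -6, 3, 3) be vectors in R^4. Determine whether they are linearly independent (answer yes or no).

yes

Form the matrix with these vectors as rows and row reduce.
R2 ← R2 + (3)·R1: [0, -3, -12, -6]
2 nonzero rows, so the 2 vectors span a space of dimension 2.
Since 2 = 2, the vectors are linearly independent.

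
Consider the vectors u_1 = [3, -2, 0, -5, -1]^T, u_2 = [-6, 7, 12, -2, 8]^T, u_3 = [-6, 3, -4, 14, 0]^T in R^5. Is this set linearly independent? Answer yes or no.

Form the matrix with these vectors as rows and row reduce.
R2 ← R2 + (2)·R1: [0, 3, 12, -12, 6]
R3 ← R3 + (2)·R1: [0, -1, -4, 4, -2]
R3 ← R3 + (1/3)·R2: [0, 0, 0, 0, 0]
2 nonzero rows, so the 3 vectors span a space of dimension 2.
Since 2 < 3, the vectors are linearly dependent.

no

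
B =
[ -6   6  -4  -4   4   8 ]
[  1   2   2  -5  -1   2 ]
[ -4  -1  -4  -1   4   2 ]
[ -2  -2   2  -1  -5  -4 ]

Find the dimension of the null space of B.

Row reduce to echelon form.
R2 ← R2 + (1/6)·R1: [0, 3, 4/3, -17/3, -1/3, 10/3]
R3 ← R3 − (2/3)·R1: [0, -5, -4/3, 5/3, 4/3, -10/3]
R4 ← R4 − (1/3)·R1: [0, -4, 10/3, 1/3, -19/3, -20/3]
R3 ← R3 + (5/3)·R2: [0, 0, 8/9, -70/9, 7/9, 20/9]
R4 ← R4 + (4/3)·R2: [0, 0, 46/9, -65/9, -61/9, -20/9]
R4 ← R4 − (23/4)·R3: [0, 0, 0, 75/2, -45/4, -15]
4 nonzero rows, so rank(B) = 4.
B has 6 columns; by rank–nullity, nullity = 6 − 4 = 2.

2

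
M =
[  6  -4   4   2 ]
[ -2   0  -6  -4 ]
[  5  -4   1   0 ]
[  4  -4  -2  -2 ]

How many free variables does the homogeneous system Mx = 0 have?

2

Row reduce to echelon form.
R2 ← R2 + (1/3)·R1: [0, -4/3, -14/3, -10/3]
R3 ← R3 − (5/6)·R1: [0, -2/3, -7/3, -5/3]
R4 ← R4 − (2/3)·R1: [0, -4/3, -14/3, -10/3]
R3 ← R3 − (1/2)·R2: [0, 0, 0, 0]
R4 ← R4 − R2: [0, 0, 0, 0]
2 nonzero rows, so rank(M) = 2.
M has 4 columns; by rank–nullity, nullity = 4 − 2 = 2.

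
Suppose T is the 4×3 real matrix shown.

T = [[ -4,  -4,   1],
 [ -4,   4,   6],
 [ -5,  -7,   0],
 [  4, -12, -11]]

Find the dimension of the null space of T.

1

Row reduce to echelon form.
R2 ← R2 − R1: [0, 8, 5]
R3 ← R3 − (5/4)·R1: [0, -2, -5/4]
R4 ← R4 + R1: [0, -16, -10]
R3 ← R3 + (1/4)·R2: [0, 0, 0]
R4 ← R4 + (2)·R2: [0, 0, 0]
2 nonzero rows, so rank(T) = 2.
T has 3 columns; by rank–nullity, nullity = 3 − 2 = 1.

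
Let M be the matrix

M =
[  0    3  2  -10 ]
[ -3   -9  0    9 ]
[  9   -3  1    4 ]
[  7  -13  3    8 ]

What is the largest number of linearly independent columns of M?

3

Row reduce to echelon form.
Swap R1 ↔ R2
R3 ← R3 + (3)·R1: [0, -30, 1, 31]
R4 ← R4 + (7/3)·R1: [0, -34, 3, 29]
R3 ← R3 + (10)·R2: [0, 0, 21, -69]
R4 ← R4 + (34/3)·R2: [0, 0, 77/3, -253/3]
R4 ← R4 − (11/9)·R3: [0, 0, 0, 0]
Echelon form has 3 nonzero rows, so rank(M) = 3.
The rank gives the maximum number of linearly independent columns: 3.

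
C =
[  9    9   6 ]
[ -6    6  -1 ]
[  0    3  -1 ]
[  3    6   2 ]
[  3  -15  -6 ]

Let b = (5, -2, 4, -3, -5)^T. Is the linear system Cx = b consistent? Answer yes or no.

no

Row reduce the augmented matrix [C | b].
R2 ← R2 + (2/3)·R1: [0, 12, 3, 4/3]
R4 ← R4 − (1/3)·R1: [0, 3, 0, -14/3]
R5 ← R5 − (1/3)·R1: [0, -18, -8, -20/3]
R3 ← R3 − (1/4)·R2: [0, 0, -7/4, 11/3]
R4 ← R4 − (1/4)·R2: [0, 0, -3/4, -5]
R5 ← R5 + (3/2)·R2: [0, 0, -7/2, -14/3]
R4 ← R4 − (3/7)·R3: [0, 0, 0, -46/7]
R5 ← R5 − (2)·R3: [0, 0, 0, -12]
R5 ← R5 − (42/23)·R4: [0, 0, 0, 0]
The echelon form has 4 nonzero rows; the last pivot sits in the augmented column, so rank(C) = 3 but rank([C|b]) = 4.
Since the ranks differ, the system is inconsistent.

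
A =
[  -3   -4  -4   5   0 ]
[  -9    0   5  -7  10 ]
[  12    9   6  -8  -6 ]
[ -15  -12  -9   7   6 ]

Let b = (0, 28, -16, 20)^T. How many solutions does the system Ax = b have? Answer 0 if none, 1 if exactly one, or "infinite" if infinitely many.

infinite

Row reduce the augmented matrix [A | b].
R2 ← R2 − (3)·R1: [0, 12, 17, -22, 10, 28]
R3 ← R3 + (4)·R1: [0, -7, -10, 12, -6, -16]
R4 ← R4 − (5)·R1: [0, 8, 11, -18, 6, 20]
R3 ← R3 + (7/12)·R2: [0, 0, -1/12, -5/6, -1/6, 1/3]
R4 ← R4 − (2/3)·R2: [0, 0, -1/3, -10/3, -2/3, 4/3]
R4 ← R4 − (4)·R3: [0, 0, 0, 0, 0, 0]
The echelon form has 3 nonzero rows, and every pivot lies in the first 5 columns, so rank(A) = rank([A|b]) = 3.
The system is consistent.
rank = 3 < 5 unknowns, so there are infinitely many solutions.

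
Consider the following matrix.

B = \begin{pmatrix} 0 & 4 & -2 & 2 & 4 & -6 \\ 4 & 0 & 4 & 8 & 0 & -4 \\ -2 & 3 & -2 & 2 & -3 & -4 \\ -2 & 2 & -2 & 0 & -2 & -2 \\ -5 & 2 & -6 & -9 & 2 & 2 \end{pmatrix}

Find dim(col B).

3

Row reduce to echelon form.
Swap R1 ↔ R2
R3 ← R3 + (1/2)·R1: [0, 3, 0, 6, -3, -6]
R4 ← R4 + (1/2)·R1: [0, 2, 0, 4, -2, -4]
R5 ← R5 + (5/4)·R1: [0, 2, -1, 1, 2, -3]
R3 ← R3 − (3/4)·R2: [0, 0, 3/2, 9/2, -6, -3/2]
R4 ← R4 − (1/2)·R2: [0, 0, 1, 3, -4, -1]
R5 ← R5 − (1/2)·R2: [0, 0, 0, 0, 0, 0]
R4 ← R4 − (2/3)·R3: [0, 0, 0, 0, 0, 0]
Echelon form has 3 nonzero rows, so rank(B) = 3.
The column space has dimension equal to the rank: 3.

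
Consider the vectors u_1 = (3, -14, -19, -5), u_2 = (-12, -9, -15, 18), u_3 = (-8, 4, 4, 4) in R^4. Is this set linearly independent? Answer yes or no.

yes

Form the matrix with these vectors as rows and row reduce.
R2 ← R2 + (4)·R1: [0, -65, -91, -2]
R3 ← R3 + (8/3)·R1: [0, -100/3, -140/3, -28/3]
R3 ← R3 − (20/39)·R2: [0, 0, 0, -108/13]
3 nonzero rows, so the 3 vectors span a space of dimension 3.
Since 3 = 3, the vectors are linearly independent.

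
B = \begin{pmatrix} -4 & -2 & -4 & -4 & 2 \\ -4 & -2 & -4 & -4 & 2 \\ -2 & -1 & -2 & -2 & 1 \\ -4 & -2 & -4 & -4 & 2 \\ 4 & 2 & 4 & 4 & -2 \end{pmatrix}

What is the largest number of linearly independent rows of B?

Row reduce to echelon form.
R2 ← R2 − R1: [0, 0, 0, 0, 0]
R3 ← R3 − (1/2)·R1: [0, 0, 0, 0, 0]
R4 ← R4 − R1: [0, 0, 0, 0, 0]
R5 ← R5 + R1: [0, 0, 0, 0, 0]
Echelon form has 1 nonzero row, so rank(B) = 1.
The rank gives the maximum number of linearly independent rows: 1.

1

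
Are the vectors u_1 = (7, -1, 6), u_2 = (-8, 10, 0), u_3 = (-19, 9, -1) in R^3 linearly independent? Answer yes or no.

Form the matrix with these vectors as rows and row reduce.
R2 ← R2 + (8/7)·R1: [0, 62/7, 48/7]
R3 ← R3 + (19/7)·R1: [0, 44/7, 107/7]
R3 ← R3 − (22/31)·R2: [0, 0, 323/31]
3 nonzero rows, so the 3 vectors span a space of dimension 3.
Since 3 = 3, the vectors are linearly independent.

yes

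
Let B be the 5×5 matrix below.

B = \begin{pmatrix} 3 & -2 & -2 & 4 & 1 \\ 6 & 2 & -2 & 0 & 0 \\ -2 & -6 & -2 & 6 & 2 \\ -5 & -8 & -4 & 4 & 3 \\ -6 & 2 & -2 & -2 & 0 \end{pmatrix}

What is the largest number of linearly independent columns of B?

Row reduce to echelon form.
R2 ← R2 − (2)·R1: [0, 6, 2, -8, -2]
R3 ← R3 + (2/3)·R1: [0, -22/3, -10/3, 26/3, 8/3]
R4 ← R4 + (5/3)·R1: [0, -34/3, -22/3, 32/3, 14/3]
R5 ← R5 + (2)·R1: [0, -2, -6, 6, 2]
R3 ← R3 + (11/9)·R2: [0, 0, -8/9, -10/9, 2/9]
R4 ← R4 + (17/9)·R2: [0, 0, -32/9, -40/9, 8/9]
R5 ← R5 + (1/3)·R2: [0, 0, -16/3, 10/3, 4/3]
R4 ← R4 − (4)·R3: [0, 0, 0, 0, 0]
R5 ← R5 − (6)·R3: [0, 0, 0, 10, 0]
Swap R4 ↔ R5
Echelon form has 4 nonzero rows, so rank(B) = 4.
The rank gives the maximum number of linearly independent columns: 4.

4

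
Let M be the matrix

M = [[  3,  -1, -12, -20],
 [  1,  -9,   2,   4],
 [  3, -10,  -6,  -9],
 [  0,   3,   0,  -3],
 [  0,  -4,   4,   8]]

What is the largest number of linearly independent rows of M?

Row reduce to echelon form.
R2 ← R2 − (1/3)·R1: [0, -26/3, 6, 32/3]
R3 ← R3 − R1: [0, -9, 6, 11]
R3 ← R3 − (27/26)·R2: [0, 0, -3/13, -1/13]
R4 ← R4 + (9/26)·R2: [0, 0, 27/13, 9/13]
R5 ← R5 − (6/13)·R2: [0, 0, 16/13, 40/13]
R4 ← R4 + (9)·R3: [0, 0, 0, 0]
R5 ← R5 + (16/3)·R3: [0, 0, 0, 8/3]
Swap R4 ↔ R5
Echelon form has 4 nonzero rows, so rank(M) = 4.
The rank gives the maximum number of linearly independent rows: 4.

4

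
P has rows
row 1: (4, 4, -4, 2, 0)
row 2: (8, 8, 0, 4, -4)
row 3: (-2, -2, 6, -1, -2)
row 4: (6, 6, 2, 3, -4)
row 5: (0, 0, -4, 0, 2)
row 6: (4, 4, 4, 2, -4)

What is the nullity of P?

3

Row reduce to echelon form.
R2 ← R2 − (2)·R1: [0, 0, 8, 0, -4]
R3 ← R3 + (1/2)·R1: [0, 0, 4, 0, -2]
R4 ← R4 − (3/2)·R1: [0, 0, 8, 0, -4]
R6 ← R6 − R1: [0, 0, 8, 0, -4]
R3 ← R3 − (1/2)·R2: [0, 0, 0, 0, 0]
R4 ← R4 − R2: [0, 0, 0, 0, 0]
R5 ← R5 + (1/2)·R2: [0, 0, 0, 0, 0]
R6 ← R6 − R2: [0, 0, 0, 0, 0]
2 nonzero rows, so rank(P) = 2.
P has 5 columns; by rank–nullity, nullity = 5 − 2 = 3.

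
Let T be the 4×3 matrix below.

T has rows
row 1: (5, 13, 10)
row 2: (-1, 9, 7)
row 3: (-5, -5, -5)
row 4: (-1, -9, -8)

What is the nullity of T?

Row reduce to echelon form.
R2 ← R2 + (1/5)·R1: [0, 58/5, 9]
R3 ← R3 + R1: [0, 8, 5]
R4 ← R4 + (1/5)·R1: [0, -32/5, -6]
R3 ← R3 − (20/29)·R2: [0, 0, -35/29]
R4 ← R4 + (16/29)·R2: [0, 0, -30/29]
R4 ← R4 − (6/7)·R3: [0, 0, 0]
3 nonzero rows, so rank(T) = 3.
T has 3 columns; by rank–nullity, nullity = 3 − 3 = 0.

0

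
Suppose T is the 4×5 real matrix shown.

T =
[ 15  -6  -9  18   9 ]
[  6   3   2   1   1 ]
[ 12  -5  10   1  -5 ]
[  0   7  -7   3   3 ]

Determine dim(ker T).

Row reduce to echelon form.
R2 ← R2 − (2/5)·R1: [0, 27/5, 28/5, -31/5, -13/5]
R3 ← R3 − (4/5)·R1: [0, -1/5, 86/5, -67/5, -61/5]
R3 ← R3 + (1/27)·R2: [0, 0, 470/27, -368/27, -332/27]
R4 ← R4 − (35/27)·R2: [0, 0, -385/27, 298/27, 172/27]
R4 ← R4 + (77/94)·R3: [0, 0, 0, -6/47, -174/47]
4 nonzero rows, so rank(T) = 4.
T has 5 columns; by rank–nullity, nullity = 5 − 4 = 1.

1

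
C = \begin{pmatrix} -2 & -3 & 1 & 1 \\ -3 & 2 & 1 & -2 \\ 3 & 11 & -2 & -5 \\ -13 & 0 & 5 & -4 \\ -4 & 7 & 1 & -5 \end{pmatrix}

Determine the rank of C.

2

Row reduce to echelon form.
R2 ← R2 − (3/2)·R1: [0, 13/2, -1/2, -7/2]
R3 ← R3 + (3/2)·R1: [0, 13/2, -1/2, -7/2]
R4 ← R4 − (13/2)·R1: [0, 39/2, -3/2, -21/2]
R5 ← R5 − (2)·R1: [0, 13, -1, -7]
R3 ← R3 − R2: [0, 0, 0, 0]
R4 ← R4 − (3)·R2: [0, 0, 0, 0]
R5 ← R5 − (2)·R2: [0, 0, 0, 0]
Echelon form has 2 nonzero rows, so rank(C) = 2.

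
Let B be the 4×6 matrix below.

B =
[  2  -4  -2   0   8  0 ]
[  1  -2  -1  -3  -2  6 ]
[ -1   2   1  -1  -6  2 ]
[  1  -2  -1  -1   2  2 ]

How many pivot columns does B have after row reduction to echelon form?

2

Row reduce to echelon form.
R2 ← R2 − (1/2)·R1: [0, 0, 0, -3, -6, 6]
R3 ← R3 + (1/2)·R1: [0, 0, 0, -1, -2, 2]
R4 ← R4 − (1/2)·R1: [0, 0, 0, -1, -2, 2]
R3 ← R3 − (1/3)·R2: [0, 0, 0, 0, 0, 0]
R4 ← R4 − (1/3)·R2: [0, 0, 0, 0, 0, 0]
Echelon form has 2 nonzero rows, so rank(B) = 2.
Each nonzero row contributes one pivot column: 2 pivot columns.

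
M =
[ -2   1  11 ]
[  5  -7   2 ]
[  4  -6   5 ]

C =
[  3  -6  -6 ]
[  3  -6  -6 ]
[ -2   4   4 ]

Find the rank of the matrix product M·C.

1

First compute MC:
[[-25,  50,  50],
 [-10,  20,  20],
 [-16,  32,  32]]
Now row reduce the product.
R2 ← R2 − (2/5)·R1: [0, 0, 0]
R3 ← R3 − (16/25)·R1: [0, 0, 0]
1 nonzero row, so rank(MC) = 1.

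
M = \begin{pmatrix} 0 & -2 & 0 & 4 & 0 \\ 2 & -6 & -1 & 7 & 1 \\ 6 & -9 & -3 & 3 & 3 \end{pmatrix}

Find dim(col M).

2

Row reduce to echelon form.
Swap R1 ↔ R2
R3 ← R3 − (3)·R1: [0, 9, 0, -18, 0]
R3 ← R3 + (9/2)·R2: [0, 0, 0, 0, 0]
Echelon form has 2 nonzero rows, so rank(M) = 2.
The column space has dimension equal to the rank: 2.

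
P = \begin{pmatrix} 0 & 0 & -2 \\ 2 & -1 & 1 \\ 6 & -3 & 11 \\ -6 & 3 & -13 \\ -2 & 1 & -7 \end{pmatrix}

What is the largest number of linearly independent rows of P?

Row reduce to echelon form.
Swap R1 ↔ R2
R3 ← R3 − (3)·R1: [0, 0, 8]
R4 ← R4 + (3)·R1: [0, 0, -10]
R5 ← R5 + R1: [0, 0, -6]
R3 ← R3 + (4)·R2: [0, 0, 0]
R4 ← R4 − (5)·R2: [0, 0, 0]
R5 ← R5 − (3)·R2: [0, 0, 0]
Echelon form has 2 nonzero rows, so rank(P) = 2.
The rank gives the maximum number of linearly independent rows: 2.

2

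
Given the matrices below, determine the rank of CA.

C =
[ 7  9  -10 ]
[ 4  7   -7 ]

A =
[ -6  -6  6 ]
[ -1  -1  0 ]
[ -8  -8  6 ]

2

First compute CA:
[[ 29,  29, -18],
 [ 25,  25, -18]]
Now row reduce the product.
R2 ← R2 − (25/29)·R1: [0, 0, -72/29]
2 nonzero rows, so rank(CA) = 2.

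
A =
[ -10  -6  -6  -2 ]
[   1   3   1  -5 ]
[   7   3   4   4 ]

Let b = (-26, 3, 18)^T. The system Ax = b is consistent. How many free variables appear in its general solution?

Row reduce the augmented matrix [A | b].
R2 ← R2 + (1/10)·R1: [0, 12/5, 2/5, -26/5, 2/5]
R3 ← R3 + (7/10)·R1: [0, -6/5, -1/5, 13/5, -1/5]
R3 ← R3 + (1/2)·R2: [0, 0, 0, 0, 0]
The echelon form has 2 nonzero rows, and every pivot lies in the first 4 columns, so rank(A) = rank([A|b]) = 2.
The system is consistent.
Free variables = (unknowns) − (rank) = 4 − 2 = 2.

2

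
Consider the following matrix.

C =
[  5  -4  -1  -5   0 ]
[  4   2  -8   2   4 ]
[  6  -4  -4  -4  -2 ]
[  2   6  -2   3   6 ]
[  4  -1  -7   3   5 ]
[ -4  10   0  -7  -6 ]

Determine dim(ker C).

Row reduce to echelon form.
R2 ← R2 − (4/5)·R1: [0, 26/5, -36/5, 6, 4]
R3 ← R3 − (6/5)·R1: [0, 4/5, -14/5, 2, -2]
R4 ← R4 − (2/5)·R1: [0, 38/5, -8/5, 5, 6]
R5 ← R5 − (4/5)·R1: [0, 11/5, -31/5, 7, 5]
R6 ← R6 + (4/5)·R1: [0, 34/5, -4/5, -11, -6]
R3 ← R3 − (2/13)·R2: [0, 0, -22/13, 14/13, -34/13]
R4 ← R4 − (19/13)·R2: [0, 0, 116/13, -49/13, 2/13]
R5 ← R5 − (11/26)·R2: [0, 0, -41/13, 58/13, 43/13]
R6 ← R6 − (17/13)·R2: [0, 0, 112/13, -245/13, -146/13]
R4 ← R4 + (58/11)·R3: [0, 0, 0, 21/11, -150/11]
R5 ← R5 − (41/22)·R3: [0, 0, 0, 27/11, 90/11]
R6 ← R6 + (56/11)·R3: [0, 0, 0, -147/11, -270/11]
R5 ← R5 − (9/7)·R4: [0, 0, 0, 0, 180/7]
R6 ← R6 + (7)·R4: [0, 0, 0, 0, -120]
R6 ← R6 + (14/3)·R5: [0, 0, 0, 0, 0]
5 nonzero rows, so rank(C) = 5.
C has 5 columns; by rank–nullity, nullity = 5 − 5 = 0.

0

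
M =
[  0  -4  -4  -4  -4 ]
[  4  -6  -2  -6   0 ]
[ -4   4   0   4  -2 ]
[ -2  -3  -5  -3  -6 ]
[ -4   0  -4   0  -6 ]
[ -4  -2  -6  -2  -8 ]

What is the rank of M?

2

Row reduce to echelon form.
Swap R1 ↔ R2
R3 ← R3 + R1: [0, -2, -2, -2, -2]
R4 ← R4 + (1/2)·R1: [0, -6, -6, -6, -6]
R5 ← R5 + R1: [0, -6, -6, -6, -6]
R6 ← R6 + R1: [0, -8, -8, -8, -8]
R3 ← R3 − (1/2)·R2: [0, 0, 0, 0, 0]
R4 ← R4 − (3/2)·R2: [0, 0, 0, 0, 0]
R5 ← R5 − (3/2)·R2: [0, 0, 0, 0, 0]
R6 ← R6 − (2)·R2: [0, 0, 0, 0, 0]
Echelon form has 2 nonzero rows, so rank(M) = 2.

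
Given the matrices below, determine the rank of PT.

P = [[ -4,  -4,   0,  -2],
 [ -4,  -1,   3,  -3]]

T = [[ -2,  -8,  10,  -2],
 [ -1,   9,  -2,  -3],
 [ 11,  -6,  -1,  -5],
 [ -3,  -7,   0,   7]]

2

First compute PT:
[[ 18,  10, -32,   6],
 [ 51,  26, -41, -25]]
Now row reduce the product.
R2 ← R2 − (17/6)·R1: [0, -7/3, 149/3, -42]
2 nonzero rows, so rank(PT) = 2.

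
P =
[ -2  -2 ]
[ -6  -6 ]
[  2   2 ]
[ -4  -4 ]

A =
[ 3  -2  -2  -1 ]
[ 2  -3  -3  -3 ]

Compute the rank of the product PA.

1

First compute PA:
[[-10,  10,  10,   8],
 [-30,  30,  30,  24],
 [ 10, -10, -10,  -8],
 [-20,  20,  20,  16]]
Now row reduce the product.
R2 ← R2 − (3)·R1: [0, 0, 0, 0]
R3 ← R3 + R1: [0, 0, 0, 0]
R4 ← R4 − (2)·R1: [0, 0, 0, 0]
1 nonzero row, so rank(PA) = 1.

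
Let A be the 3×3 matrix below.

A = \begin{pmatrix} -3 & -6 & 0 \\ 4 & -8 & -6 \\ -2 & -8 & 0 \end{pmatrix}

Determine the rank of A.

Row reduce to echelon form.
R2 ← R2 + (4/3)·R1: [0, -16, -6]
R3 ← R3 − (2/3)·R1: [0, -4, 0]
R3 ← R3 − (1/4)·R2: [0, 0, 3/2]
Echelon form has 3 nonzero rows, so rank(A) = 3.

3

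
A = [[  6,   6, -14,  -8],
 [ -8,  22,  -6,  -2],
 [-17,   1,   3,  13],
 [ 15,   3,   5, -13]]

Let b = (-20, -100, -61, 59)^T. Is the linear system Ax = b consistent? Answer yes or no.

yes

Row reduce the augmented matrix [A | b].
R2 ← R2 + (4/3)·R1: [0, 30, -74/3, -38/3, -380/3]
R3 ← R3 + (17/6)·R1: [0, 18, -110/3, -29/3, -353/3]
R4 ← R4 − (5/2)·R1: [0, -12, 40, 7, 109]
R3 ← R3 − (3/5)·R2: [0, 0, -328/15, -31/15, -125/3]
R4 ← R4 + (2/5)·R2: [0, 0, 452/15, 29/15, 175/3]
R4 ← R4 + (113/82)·R3: [0, 0, 0, -75/82, 75/82]
The echelon form has 4 nonzero rows, and every pivot lies in the first 4 columns, so rank(A) = rank([A|b]) = 4.
The system is consistent.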